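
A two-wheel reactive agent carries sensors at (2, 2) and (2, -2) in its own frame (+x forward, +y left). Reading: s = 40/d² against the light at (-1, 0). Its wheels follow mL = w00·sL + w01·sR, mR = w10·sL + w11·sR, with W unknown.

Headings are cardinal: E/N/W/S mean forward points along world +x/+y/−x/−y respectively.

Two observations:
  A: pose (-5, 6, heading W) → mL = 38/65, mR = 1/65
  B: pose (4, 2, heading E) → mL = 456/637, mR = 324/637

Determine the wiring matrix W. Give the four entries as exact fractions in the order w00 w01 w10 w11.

1/2 1/2 -1/2 1

obs A: pose=(-5,6,W) → sL=10/13, sR=2/5, mL=38/65, mR=1/65
obs B: pose=(4,2,E) → sL=8/13, sR=40/49, mL=456/637, mR=324/637
sensor matrix S = [[10/13, 2/5], [8/13, 40/49]]; det S = 1216/3185
solve [mL_A; mL_B] = S·[w00; w01] and [mR_A; mR_B] = S·[w10; w11]:
  w00 = 1/2, w01 = 1/2, w10 = -1/2, w11 = 1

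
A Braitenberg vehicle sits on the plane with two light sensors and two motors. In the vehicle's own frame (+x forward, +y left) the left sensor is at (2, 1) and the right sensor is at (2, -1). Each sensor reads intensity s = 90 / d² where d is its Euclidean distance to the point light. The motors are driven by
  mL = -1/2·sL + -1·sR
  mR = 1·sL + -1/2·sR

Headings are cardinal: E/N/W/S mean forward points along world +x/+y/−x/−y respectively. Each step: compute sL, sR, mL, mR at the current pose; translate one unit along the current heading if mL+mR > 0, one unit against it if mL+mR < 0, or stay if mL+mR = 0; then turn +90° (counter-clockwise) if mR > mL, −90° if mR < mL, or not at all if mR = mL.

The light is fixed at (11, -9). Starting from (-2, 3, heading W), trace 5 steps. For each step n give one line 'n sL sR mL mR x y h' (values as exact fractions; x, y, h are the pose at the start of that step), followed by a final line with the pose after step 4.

n=0: pose=(-2,3,W); sL=45/173, sR=45/197; mL=-24435/68162, mR=9945/68162; mL+mR=-7245/34081 → advance -1; mR−mL=17190/34081 → turn +1·90°
n=1: pose=(-1,3,S); sL=90/221, sR=90/269; mL=-31995/59449, mR=14265/59449; mL+mR=-17730/59449 → advance -1; mR−mL=46260/59449 → turn +1·90°
n=2: pose=(-1,4,E); sL=45/148, sR=45/122; mL=-9405/18056, mR=270/2257; mL+mR=-7245/18056 → advance -1; mR−mL=11565/18056 → turn +1·90°
n=3: pose=(-2,4,N); sL=90/421, sR=10/41; mL=-6055/17261, mR=1585/17261; mL+mR=-4470/17261 → advance -1; mR−mL=7640/17261 → turn +1·90°
n=4: pose=(-2,3,W); sL=45/173, sR=45/197; mL=-24435/68162, mR=9945/68162; mL+mR=-7245/34081 → advance -1; mR−mL=17190/34081 → turn +1·90°

0 45/173 45/197 -24435/68162 9945/68162 -2 3 W
1 90/221 90/269 -31995/59449 14265/59449 -1 3 S
2 45/148 45/122 -9405/18056 270/2257 -1 4 E
3 90/421 10/41 -6055/17261 1585/17261 -2 4 N
4 45/173 45/197 -24435/68162 9945/68162 -2 3 W
final -1 3 S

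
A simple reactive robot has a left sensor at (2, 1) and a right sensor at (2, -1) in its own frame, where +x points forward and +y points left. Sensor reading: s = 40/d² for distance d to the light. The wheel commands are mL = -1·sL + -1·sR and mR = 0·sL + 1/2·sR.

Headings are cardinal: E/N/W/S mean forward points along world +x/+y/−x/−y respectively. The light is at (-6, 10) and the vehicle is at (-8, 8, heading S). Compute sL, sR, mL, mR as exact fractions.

left sensor world pos  = (-7, 6); dL² = 17
right sensor world pos = (-9, 6); dR² = 25
sL = 40/17 = 40/17
sR = 40/25 = 8/5
mL = -1·sL + -1·sR = -336/85
mR = 0·sL + 1/2·sR = 4/5

40/17 8/5 -336/85 4/5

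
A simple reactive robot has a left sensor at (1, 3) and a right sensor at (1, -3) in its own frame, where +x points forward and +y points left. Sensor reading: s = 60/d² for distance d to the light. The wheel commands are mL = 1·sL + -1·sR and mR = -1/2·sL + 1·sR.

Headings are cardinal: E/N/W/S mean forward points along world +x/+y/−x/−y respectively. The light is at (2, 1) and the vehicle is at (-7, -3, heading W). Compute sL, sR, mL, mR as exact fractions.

left sensor world pos  = (-8, -6); dL² = 149
right sensor world pos = (-8, 0); dR² = 101
sL = 60/149 = 60/149
sR = 60/101 = 60/101
mL = 1·sL + -1·sR = -2880/15049
mR = -1/2·sL + 1·sR = 5910/15049

60/149 60/101 -2880/15049 5910/15049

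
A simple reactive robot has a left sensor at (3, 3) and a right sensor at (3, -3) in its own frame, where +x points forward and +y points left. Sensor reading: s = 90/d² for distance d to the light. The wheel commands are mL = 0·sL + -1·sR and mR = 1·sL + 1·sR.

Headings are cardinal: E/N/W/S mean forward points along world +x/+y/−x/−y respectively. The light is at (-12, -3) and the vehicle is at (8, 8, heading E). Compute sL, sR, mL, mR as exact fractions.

left sensor world pos  = (11, 11); dL² = 725
right sensor world pos = (11, 5); dR² = 593
sL = 90/725 = 18/145
sR = 90/593 = 90/593
mL = 0·sL + -1·sR = -90/593
mR = 1·sL + 1·sR = 23724/85985

18/145 90/593 -90/593 23724/85985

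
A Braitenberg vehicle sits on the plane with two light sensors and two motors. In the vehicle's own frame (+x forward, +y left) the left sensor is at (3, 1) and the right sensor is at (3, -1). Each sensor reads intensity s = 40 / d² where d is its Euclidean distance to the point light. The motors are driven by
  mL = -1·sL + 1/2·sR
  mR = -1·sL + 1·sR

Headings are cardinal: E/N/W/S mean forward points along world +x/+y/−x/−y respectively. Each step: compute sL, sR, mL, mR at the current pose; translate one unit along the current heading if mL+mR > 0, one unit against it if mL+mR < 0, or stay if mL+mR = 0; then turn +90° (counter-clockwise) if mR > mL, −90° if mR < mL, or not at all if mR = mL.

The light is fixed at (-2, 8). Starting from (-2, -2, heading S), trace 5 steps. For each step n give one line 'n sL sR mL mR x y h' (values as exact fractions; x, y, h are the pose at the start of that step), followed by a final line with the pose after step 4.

0 4/17 4/17 -2/17 0 -2 -2 S
1 40/73 40/109 -2900/7957 -1440/7957 -2 -1 E
2 1 10/9 -4/9 1/9 -3 -1 N
3 40/137 40/97 -1140/13289 1600/13289 -3 -2 W
4 4/17 20/89 -186/1513 -16/1513 -4 -2 S
final -4 -1 E

n=0: pose=(-2,-2,S); sL=4/17, sR=4/17; mL=-2/17, mR=0; mL+mR=-2/17 → advance -1; mR−mL=2/17 → turn +1·90°
n=1: pose=(-2,-1,E); sL=40/73, sR=40/109; mL=-2900/7957, mR=-1440/7957; mL+mR=-4340/7957 → advance -1; mR−mL=20/109 → turn +1·90°
n=2: pose=(-3,-1,N); sL=1, sR=10/9; mL=-4/9, mR=1/9; mL+mR=-1/3 → advance -1; mR−mL=5/9 → turn +1·90°
n=3: pose=(-3,-2,W); sL=40/137, sR=40/97; mL=-1140/13289, mR=1600/13289; mL+mR=460/13289 → advance +1; mR−mL=20/97 → turn +1·90°
n=4: pose=(-4,-2,S); sL=4/17, sR=20/89; mL=-186/1513, mR=-16/1513; mL+mR=-202/1513 → advance -1; mR−mL=10/89 → turn +1·90°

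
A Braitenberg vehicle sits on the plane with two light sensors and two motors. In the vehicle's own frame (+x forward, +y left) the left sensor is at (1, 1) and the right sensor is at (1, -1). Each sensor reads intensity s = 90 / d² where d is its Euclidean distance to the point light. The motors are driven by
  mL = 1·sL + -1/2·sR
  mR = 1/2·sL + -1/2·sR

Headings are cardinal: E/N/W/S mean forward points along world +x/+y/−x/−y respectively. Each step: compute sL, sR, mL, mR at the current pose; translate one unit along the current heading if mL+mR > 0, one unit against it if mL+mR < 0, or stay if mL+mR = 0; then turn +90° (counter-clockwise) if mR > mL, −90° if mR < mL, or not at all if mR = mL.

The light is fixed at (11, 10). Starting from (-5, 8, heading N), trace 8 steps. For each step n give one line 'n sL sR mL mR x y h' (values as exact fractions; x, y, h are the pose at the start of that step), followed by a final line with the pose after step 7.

0 9/29 45/113 729/6554 -144/3277 -5 8 N
1 2/5 90/229 233/1145 4/1145 -5 9 E
2 9/20 9/26 18/65 27/520 -4 9 S
3 18/53 90/257 2241/13621 -72/13621 -4 8 W
4 9/29 45/113 729/6554 -144/3277 -5 8 N
5 2/5 90/229 233/1145 4/1145 -5 9 E
6 9/20 9/26 18/65 27/520 -4 9 S
7 18/53 90/257 2241/13621 -72/13621 -4 8 W
final -5 8 N

n=0: pose=(-5,8,N); sL=9/29, sR=45/113; mL=729/6554, mR=-144/3277; mL+mR=441/6554 → advance +1; mR−mL=-9/58 → turn -1·90°
n=1: pose=(-5,9,E); sL=2/5, sR=90/229; mL=233/1145, mR=4/1145; mL+mR=237/1145 → advance +1; mR−mL=-1/5 → turn -1·90°
n=2: pose=(-4,9,S); sL=9/20, sR=9/26; mL=18/65, mR=27/520; mL+mR=171/520 → advance +1; mR−mL=-9/40 → turn -1·90°
n=3: pose=(-4,8,W); sL=18/53, sR=90/257; mL=2241/13621, mR=-72/13621; mL+mR=2169/13621 → advance +1; mR−mL=-9/53 → turn -1·90°
n=4: pose=(-5,8,N); sL=9/29, sR=45/113; mL=729/6554, mR=-144/3277; mL+mR=441/6554 → advance +1; mR−mL=-9/58 → turn -1·90°
n=5: pose=(-5,9,E); sL=2/5, sR=90/229; mL=233/1145, mR=4/1145; mL+mR=237/1145 → advance +1; mR−mL=-1/5 → turn -1·90°
n=6: pose=(-4,9,S); sL=9/20, sR=9/26; mL=18/65, mR=27/520; mL+mR=171/520 → advance +1; mR−mL=-9/40 → turn -1·90°
n=7: pose=(-4,8,W); sL=18/53, sR=90/257; mL=2241/13621, mR=-72/13621; mL+mR=2169/13621 → advance +1; mR−mL=-9/53 → turn -1·90°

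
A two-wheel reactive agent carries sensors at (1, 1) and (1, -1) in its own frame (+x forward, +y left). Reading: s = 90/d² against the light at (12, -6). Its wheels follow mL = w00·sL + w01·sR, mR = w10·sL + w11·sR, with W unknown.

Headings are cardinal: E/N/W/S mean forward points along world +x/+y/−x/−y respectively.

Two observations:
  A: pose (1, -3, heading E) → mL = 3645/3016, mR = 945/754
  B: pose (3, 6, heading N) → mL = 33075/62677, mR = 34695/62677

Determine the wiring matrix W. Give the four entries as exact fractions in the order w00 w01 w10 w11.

obs A: pose=(1,-3,E) → sL=45/58, sR=45/52, mL=3645/3016, mR=945/754
obs B: pose=(3,6,N) → sL=90/269, sR=90/233, mL=33075/62677, mR=34695/62677
sensor matrix S = [[45/58, 45/52], [90/269, 90/233]]; det S = 479925/47258458
solve [mL_A; mL_B] = S·[w00; w01] and [mR_A; mR_B] = S·[w10; w11]:
  w00 = 1, w01 = 1/2, w10 = 1/2, w11 = 1

1 1/2 1/2 1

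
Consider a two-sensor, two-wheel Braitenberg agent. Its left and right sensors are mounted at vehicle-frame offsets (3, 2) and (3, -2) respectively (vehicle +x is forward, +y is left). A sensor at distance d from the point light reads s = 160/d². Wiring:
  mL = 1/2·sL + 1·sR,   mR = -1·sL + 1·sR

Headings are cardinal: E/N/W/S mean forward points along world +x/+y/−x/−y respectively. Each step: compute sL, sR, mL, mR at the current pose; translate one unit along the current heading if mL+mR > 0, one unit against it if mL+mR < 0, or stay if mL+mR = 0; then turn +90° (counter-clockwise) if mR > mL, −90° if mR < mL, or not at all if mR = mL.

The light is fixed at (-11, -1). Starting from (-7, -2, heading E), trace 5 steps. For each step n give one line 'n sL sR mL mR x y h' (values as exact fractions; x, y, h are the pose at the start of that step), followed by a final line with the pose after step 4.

0 16/5 80/29 632/145 -64/145 -7 -2 E
1 32/13 32/5 496/65 256/65 -6 -2 S
2 8 40 44 32 -6 -3 W
3 32 160/37 752/37 -1024/37 -7 -3 N
4 16/5 80/37 696/185 -192/185 -7 -4 E
final -6 -4 S

n=0: pose=(-7,-2,E); sL=16/5, sR=80/29; mL=632/145, mR=-64/145; mL+mR=568/145 → advance +1; mR−mL=-24/5 → turn -1·90°
n=1: pose=(-6,-2,S); sL=32/13, sR=32/5; mL=496/65, mR=256/65; mL+mR=752/65 → advance +1; mR−mL=-48/13 → turn -1·90°
n=2: pose=(-6,-3,W); sL=8, sR=40; mL=44, mR=32; mL+mR=76 → advance +1; mR−mL=-12 → turn -1·90°
n=3: pose=(-7,-3,N); sL=32, sR=160/37; mL=752/37, mR=-1024/37; mL+mR=-272/37 → advance -1; mR−mL=-48 → turn -1·90°
n=4: pose=(-7,-4,E); sL=16/5, sR=80/37; mL=696/185, mR=-192/185; mL+mR=504/185 → advance +1; mR−mL=-24/5 → turn -1·90°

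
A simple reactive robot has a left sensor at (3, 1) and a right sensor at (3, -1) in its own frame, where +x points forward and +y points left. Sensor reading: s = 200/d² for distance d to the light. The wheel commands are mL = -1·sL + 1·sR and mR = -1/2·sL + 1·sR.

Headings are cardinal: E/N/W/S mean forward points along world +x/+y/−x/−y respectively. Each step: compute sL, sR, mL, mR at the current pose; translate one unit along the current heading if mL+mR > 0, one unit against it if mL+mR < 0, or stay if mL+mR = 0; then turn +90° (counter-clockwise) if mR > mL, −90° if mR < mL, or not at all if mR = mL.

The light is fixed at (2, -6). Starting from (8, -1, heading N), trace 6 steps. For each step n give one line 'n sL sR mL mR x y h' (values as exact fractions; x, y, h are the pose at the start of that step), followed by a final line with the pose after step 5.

n=0: pose=(8,-1,N); sL=200/89, sR=200/113; mL=-4800/10057, mR=6500/10057; mL+mR=1700/10057 → advance +1; mR−mL=100/89 → turn +1·90°
n=1: pose=(8,0,W); sL=100/17, sR=100/29; mL=-1200/493, mR=250/493; mL+mR=-950/493 → advance -1; mR−mL=50/17 → turn +1·90°
n=2: pose=(9,0,S); sL=200/73, sR=40/9; mL=1120/657, mR=2020/657; mL+mR=3140/657 → advance +1; mR−mL=100/73 → turn +1·90°
n=3: pose=(9,-1,E); sL=25/17, sR=50/29; mL=125/493, mR=975/986; mL+mR=1225/986 → advance +1; mR−mL=25/34 → turn +1·90°
n=4: pose=(10,-1,N); sL=200/113, sR=40/29; mL=-1280/3277, mR=1620/3277; mL+mR=340/3277 → advance +1; mR−mL=100/113 → turn +1·90°
n=5: pose=(10,0,W); sL=4, sR=100/37; mL=-48/37, mR=26/37; mL+mR=-22/37 → advance -1; mR−mL=2 → turn +1·90°

0 200/89 200/113 -4800/10057 6500/10057 8 -1 N
1 100/17 100/29 -1200/493 250/493 8 0 W
2 200/73 40/9 1120/657 2020/657 9 0 S
3 25/17 50/29 125/493 975/986 9 -1 E
4 200/113 40/29 -1280/3277 1620/3277 10 -1 N
5 4 100/37 -48/37 26/37 10 0 W
final 11 0 S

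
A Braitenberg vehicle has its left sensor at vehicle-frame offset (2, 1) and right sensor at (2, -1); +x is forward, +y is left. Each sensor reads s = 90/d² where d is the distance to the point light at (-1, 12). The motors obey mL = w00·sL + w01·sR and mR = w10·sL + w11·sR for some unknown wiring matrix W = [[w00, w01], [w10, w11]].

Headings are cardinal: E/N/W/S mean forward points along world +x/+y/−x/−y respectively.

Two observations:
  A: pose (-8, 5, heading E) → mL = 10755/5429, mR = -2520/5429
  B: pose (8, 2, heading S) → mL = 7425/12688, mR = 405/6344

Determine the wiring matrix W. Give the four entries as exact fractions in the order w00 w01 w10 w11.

1 1/2 -1 1

obs A: pose=(-8,5,E) → sL=90/61, sR=90/89, mL=10755/5429, mR=-2520/5429
obs B: pose=(8,2,S) → sL=45/122, sR=45/104, mL=7425/12688, mR=405/6344
sensor matrix S = [[90/61, 90/89], [45/122, 45/104]]; det S = 74925/282308
solve [mL_A; mL_B] = S·[w00; w01] and [mR_A; mR_B] = S·[w10; w11]:
  w00 = 1, w01 = 1/2, w10 = -1, w11 = 1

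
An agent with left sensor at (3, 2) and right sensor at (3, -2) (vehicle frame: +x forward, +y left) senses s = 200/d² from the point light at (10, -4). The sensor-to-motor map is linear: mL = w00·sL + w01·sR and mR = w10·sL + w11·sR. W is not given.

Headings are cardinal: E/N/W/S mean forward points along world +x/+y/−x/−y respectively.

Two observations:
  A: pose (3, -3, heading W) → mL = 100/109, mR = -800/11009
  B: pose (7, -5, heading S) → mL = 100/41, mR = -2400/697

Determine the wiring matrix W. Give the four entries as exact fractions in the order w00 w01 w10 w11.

obs A: pose=(3,-3,W) → sL=200/101, sR=200/109, mL=100/109, mR=-800/11009
obs B: pose=(7,-5,S) → sL=200/17, sR=200/41, mL=100/41, mR=-2400/697
sensor matrix S = [[200/101, 200/109], [200/17, 200/41]]; det S = -91520000/7673273
solve [mL_A; mL_B] = S·[w00; w01] and [mR_A; mR_B] = S·[w10; w11]:
  w00 = 0, w01 = 1/2, w10 = -1/2, w11 = 1/2

0 1/2 -1/2 1/2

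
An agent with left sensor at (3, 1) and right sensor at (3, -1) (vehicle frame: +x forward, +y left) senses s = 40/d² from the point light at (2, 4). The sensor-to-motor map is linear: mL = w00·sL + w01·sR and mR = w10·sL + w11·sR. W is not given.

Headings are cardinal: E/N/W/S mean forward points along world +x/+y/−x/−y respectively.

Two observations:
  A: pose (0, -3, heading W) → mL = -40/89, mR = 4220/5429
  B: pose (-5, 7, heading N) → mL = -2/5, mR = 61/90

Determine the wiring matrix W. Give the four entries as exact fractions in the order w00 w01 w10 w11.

-1 0 1 1/2

obs A: pose=(0,-3,W) → sL=40/89, sR=40/61, mL=-40/89, mR=4220/5429
obs B: pose=(-5,7,N) → sL=2/5, sR=5/9, mL=-2/5, mR=61/90
sensor matrix S = [[40/89, 40/61], [2/5, 5/9]]; det S = -616/48861
solve [mL_A; mL_B] = S·[w00; w01] and [mR_A; mR_B] = S·[w10; w11]:
  w00 = -1, w01 = 0, w10 = 1, w11 = 1/2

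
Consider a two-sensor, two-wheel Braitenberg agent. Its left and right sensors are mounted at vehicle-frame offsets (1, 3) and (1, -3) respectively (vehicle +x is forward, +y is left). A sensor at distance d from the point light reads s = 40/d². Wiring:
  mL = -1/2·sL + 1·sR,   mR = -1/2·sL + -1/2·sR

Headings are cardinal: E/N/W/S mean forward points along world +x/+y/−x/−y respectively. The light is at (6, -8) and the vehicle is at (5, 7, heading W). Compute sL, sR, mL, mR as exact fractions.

left sensor world pos  = (4, 4); dL² = 148
right sensor world pos = (4, 10); dR² = 328
sL = 40/148 = 10/37
sR = 40/328 = 5/41
mL = -1/2·sL + 1·sR = -20/1517
mR = -1/2·sL + -1/2·sR = -595/3034

10/37 5/41 -20/1517 -595/3034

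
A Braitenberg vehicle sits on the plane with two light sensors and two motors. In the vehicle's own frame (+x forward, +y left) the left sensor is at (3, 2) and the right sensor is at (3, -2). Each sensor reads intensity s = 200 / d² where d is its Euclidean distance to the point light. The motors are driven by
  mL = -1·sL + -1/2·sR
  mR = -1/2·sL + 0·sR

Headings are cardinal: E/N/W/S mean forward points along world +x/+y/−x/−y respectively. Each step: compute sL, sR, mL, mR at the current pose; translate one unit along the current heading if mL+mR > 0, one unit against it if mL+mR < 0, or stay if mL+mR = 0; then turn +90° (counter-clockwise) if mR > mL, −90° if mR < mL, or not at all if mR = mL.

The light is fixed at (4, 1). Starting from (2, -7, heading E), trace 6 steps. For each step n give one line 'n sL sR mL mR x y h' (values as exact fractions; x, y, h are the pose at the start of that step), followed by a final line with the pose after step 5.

0 200/37 200/101 -23900/3737 -100/37 2 -7 E
1 4 100/13 -102/13 -2 1 -7 N
2 200/157 40/17 -6540/2669 -100/157 1 -8 W
3 25/18 5/4 -145/72 -25/36 2 -8 S
4 200/37 200/101 -23900/3737 -100/37 2 -7 E
5 4 100/13 -102/13 -2 1 -7 N
final 1 -8 W

n=0: pose=(2,-7,E); sL=200/37, sR=200/101; mL=-23900/3737, mR=-100/37; mL+mR=-34000/3737 → advance -1; mR−mL=13800/3737 → turn +1·90°
n=1: pose=(1,-7,N); sL=4, sR=100/13; mL=-102/13, mR=-2; mL+mR=-128/13 → advance -1; mR−mL=76/13 → turn +1·90°
n=2: pose=(1,-8,W); sL=200/157, sR=40/17; mL=-6540/2669, mR=-100/157; mL+mR=-8240/2669 → advance -1; mR−mL=4840/2669 → turn +1·90°
n=3: pose=(2,-8,S); sL=25/18, sR=5/4; mL=-145/72, mR=-25/36; mL+mR=-65/24 → advance -1; mR−mL=95/72 → turn +1·90°
n=4: pose=(2,-7,E); sL=200/37, sR=200/101; mL=-23900/3737, mR=-100/37; mL+mR=-34000/3737 → advance -1; mR−mL=13800/3737 → turn +1·90°
n=5: pose=(1,-7,N); sL=4, sR=100/13; mL=-102/13, mR=-2; mL+mR=-128/13 → advance -1; mR−mL=76/13 → turn +1·90°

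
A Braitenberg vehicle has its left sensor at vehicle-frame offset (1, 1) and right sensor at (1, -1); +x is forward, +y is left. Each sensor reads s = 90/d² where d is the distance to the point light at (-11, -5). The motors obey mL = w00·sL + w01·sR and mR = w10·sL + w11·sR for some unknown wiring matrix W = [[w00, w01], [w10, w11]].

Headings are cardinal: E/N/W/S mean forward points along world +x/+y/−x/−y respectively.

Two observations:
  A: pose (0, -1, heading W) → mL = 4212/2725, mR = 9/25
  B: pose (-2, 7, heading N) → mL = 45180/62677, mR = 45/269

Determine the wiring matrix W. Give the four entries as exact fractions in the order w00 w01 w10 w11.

obs A: pose=(0,-1,W) → sL=90/109, sR=18/25, mL=4212/2725, mR=9/25
obs B: pose=(-2,7,N) → sL=90/233, sR=90/269, mL=45180/62677, mR=45/269
sensor matrix S = [[90/109, 18/25], [90/233, 90/269]]; det S = -63504/34158965
solve [mL_A; mL_B] = S·[w00; w01] and [mR_A; mR_B] = S·[w10; w11]:
  w00 = 1, w01 = 1, w10 = 0, w11 = 1/2

1 1 0 1/2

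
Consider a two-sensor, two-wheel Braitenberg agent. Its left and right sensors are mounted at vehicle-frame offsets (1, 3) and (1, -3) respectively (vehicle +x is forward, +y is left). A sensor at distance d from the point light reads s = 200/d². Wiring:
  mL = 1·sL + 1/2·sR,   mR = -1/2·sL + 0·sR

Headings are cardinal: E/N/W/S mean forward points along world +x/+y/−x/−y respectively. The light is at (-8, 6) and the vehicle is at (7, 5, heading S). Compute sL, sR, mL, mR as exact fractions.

25/41 50/37 1950/1517 -25/82

left sensor world pos  = (10, 4); dL² = 328
right sensor world pos = (4, 4); dR² = 148
sL = 200/328 = 25/41
sR = 200/148 = 50/37
mL = 1·sL + 1/2·sR = 1950/1517
mR = -1/2·sL + 0·sR = -25/82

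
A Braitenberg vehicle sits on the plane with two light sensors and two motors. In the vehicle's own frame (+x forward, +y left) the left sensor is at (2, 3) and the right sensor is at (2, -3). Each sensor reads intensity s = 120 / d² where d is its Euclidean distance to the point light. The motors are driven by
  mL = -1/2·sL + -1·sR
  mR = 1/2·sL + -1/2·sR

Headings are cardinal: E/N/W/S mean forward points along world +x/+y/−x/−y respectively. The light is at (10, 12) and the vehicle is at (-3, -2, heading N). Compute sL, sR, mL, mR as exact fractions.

3/10 30/61 -783/1220 -117/1220

left sensor world pos  = (-6, 0); dL² = 400
right sensor world pos = (0, 0); dR² = 244
sL = 120/400 = 3/10
sR = 120/244 = 30/61
mL = -1/2·sL + -1·sR = -783/1220
mR = 1/2·sL + -1/2·sR = -117/1220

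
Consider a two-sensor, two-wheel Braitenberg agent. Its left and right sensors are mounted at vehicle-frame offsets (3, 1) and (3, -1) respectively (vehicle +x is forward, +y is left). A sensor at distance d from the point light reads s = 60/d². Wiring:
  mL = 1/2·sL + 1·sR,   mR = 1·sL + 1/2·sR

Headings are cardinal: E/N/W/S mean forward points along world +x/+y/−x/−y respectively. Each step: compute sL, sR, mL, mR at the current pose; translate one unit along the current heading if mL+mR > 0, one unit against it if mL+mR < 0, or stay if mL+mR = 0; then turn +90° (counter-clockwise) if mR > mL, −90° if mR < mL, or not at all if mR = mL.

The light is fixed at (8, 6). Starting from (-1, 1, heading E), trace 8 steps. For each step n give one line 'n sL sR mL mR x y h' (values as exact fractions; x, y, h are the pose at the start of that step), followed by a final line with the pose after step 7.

0 15/13 5/6 55/39 245/156 -1 1 E
1 12/17 60/53 1338/901 1146/901 0 1 N
2 30/17 6/5 177/85 201/85 0 2 E
3 12/13 60/37 1002/481 834/481 1 2 N
4 3 15/8 27/8 63/16 1 3 E
5 60/49 12/5 738/245 594/245 2 3 N
6 6 10/3 19/3 23/3 2 4 E
7 60/37 60/17 2730/629 2130/629 3 4 N
final 3 5 E

n=0: pose=(-1,1,E); sL=15/13, sR=5/6; mL=55/39, mR=245/156; mL+mR=155/52 → advance +1; mR−mL=25/156 → turn +1·90°
n=1: pose=(0,1,N); sL=12/17, sR=60/53; mL=1338/901, mR=1146/901; mL+mR=2484/901 → advance +1; mR−mL=-192/901 → turn -1·90°
n=2: pose=(0,2,E); sL=30/17, sR=6/5; mL=177/85, mR=201/85; mL+mR=378/85 → advance +1; mR−mL=24/85 → turn +1·90°
n=3: pose=(1,2,N); sL=12/13, sR=60/37; mL=1002/481, mR=834/481; mL+mR=1836/481 → advance +1; mR−mL=-168/481 → turn -1·90°
n=4: pose=(1,3,E); sL=3, sR=15/8; mL=27/8, mR=63/16; mL+mR=117/16 → advance +1; mR−mL=9/16 → turn +1·90°
n=5: pose=(2,3,N); sL=60/49, sR=12/5; mL=738/245, mR=594/245; mL+mR=1332/245 → advance +1; mR−mL=-144/245 → turn -1·90°
n=6: pose=(2,4,E); sL=6, sR=10/3; mL=19/3, mR=23/3; mL+mR=14 → advance +1; mR−mL=4/3 → turn +1·90°
n=7: pose=(3,4,N); sL=60/37, sR=60/17; mL=2730/629, mR=2130/629; mL+mR=4860/629 → advance +1; mR−mL=-600/629 → turn -1·90°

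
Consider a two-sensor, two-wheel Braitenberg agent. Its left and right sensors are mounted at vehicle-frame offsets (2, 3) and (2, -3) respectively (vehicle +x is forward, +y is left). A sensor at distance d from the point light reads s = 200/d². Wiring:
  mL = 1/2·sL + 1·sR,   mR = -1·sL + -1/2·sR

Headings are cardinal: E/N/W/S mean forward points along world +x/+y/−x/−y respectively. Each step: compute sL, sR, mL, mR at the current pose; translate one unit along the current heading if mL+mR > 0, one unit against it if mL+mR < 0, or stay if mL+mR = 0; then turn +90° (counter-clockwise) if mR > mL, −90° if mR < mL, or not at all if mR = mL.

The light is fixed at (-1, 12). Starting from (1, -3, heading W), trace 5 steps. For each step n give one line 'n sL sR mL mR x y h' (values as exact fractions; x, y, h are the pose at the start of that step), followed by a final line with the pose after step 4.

n=0: pose=(1,-3,W); sL=50/81, sR=25/18; mL=275/162, mR=-425/324; mL+mR=125/324 → advance +1; mR−mL=-325/108 → turn -1·90°
n=1: pose=(0,-3,N); sL=200/173, sR=40/37; mL=10620/6401, mR=-10860/6401; mL+mR=-240/6401 → advance -1; mR−mL=-21480/6401 → turn -1·90°
n=2: pose=(0,-4,E); sL=100/89, sR=20/37; mL=3630/3293, mR=-4590/3293; mL+mR=-960/3293 → advance -1; mR−mL=-8220/3293 → turn -1·90°
n=3: pose=(-1,-4,S); sL=200/333, sR=200/333; mL=100/111, mR=-100/111; mL+mR=0 → advance +0; mR−mL=-200/111 → turn -1·90°
n=4: pose=(-1,-4,W); sL=40/73, sR=200/173; mL=18060/12629, mR=-14220/12629; mL+mR=3840/12629 → advance +1; mR−mL=-32280/12629 → turn -1·90°

0 50/81 25/18 275/162 -425/324 1 -3 W
1 200/173 40/37 10620/6401 -10860/6401 0 -3 N
2 100/89 20/37 3630/3293 -4590/3293 0 -4 E
3 200/333 200/333 100/111 -100/111 -1 -4 S
4 40/73 200/173 18060/12629 -14220/12629 -1 -4 W
final -2 -4 N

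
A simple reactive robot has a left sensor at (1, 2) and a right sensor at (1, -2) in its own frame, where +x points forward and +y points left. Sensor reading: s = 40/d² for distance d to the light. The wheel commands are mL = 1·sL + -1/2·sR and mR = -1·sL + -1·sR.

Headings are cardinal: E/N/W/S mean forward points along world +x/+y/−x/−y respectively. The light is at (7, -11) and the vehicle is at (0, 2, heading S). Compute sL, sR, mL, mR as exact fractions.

40/169 8/45 1124/7605 -3152/7605

left sensor world pos  = (2, 1); dL² = 169
right sensor world pos = (-2, 1); dR² = 225
sL = 40/169 = 40/169
sR = 40/225 = 8/45
mL = 1·sL + -1/2·sR = 1124/7605
mR = -1·sL + -1·sR = -3152/7605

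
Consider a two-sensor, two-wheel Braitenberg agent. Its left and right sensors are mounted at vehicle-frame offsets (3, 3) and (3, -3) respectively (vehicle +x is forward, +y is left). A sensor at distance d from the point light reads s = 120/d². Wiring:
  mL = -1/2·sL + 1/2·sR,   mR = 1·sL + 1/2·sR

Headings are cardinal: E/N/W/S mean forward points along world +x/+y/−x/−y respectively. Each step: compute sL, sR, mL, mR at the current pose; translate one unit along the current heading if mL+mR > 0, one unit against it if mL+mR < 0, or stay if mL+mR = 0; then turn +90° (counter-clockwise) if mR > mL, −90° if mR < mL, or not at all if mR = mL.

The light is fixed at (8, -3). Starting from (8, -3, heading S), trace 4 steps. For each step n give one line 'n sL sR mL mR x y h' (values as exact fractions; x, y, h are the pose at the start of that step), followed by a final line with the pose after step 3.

0 20/3 20/3 0 10 8 -3 S
1 120/13 24/5 -144/65 756/65 8 -4 E
2 15 6 -9/2 18 9 -4 N
3 120/13 120/13 0 180/13 9 -3 W
final 8 -3 S

n=0: pose=(8,-3,S); sL=20/3, sR=20/3; mL=0, mR=10; mL+mR=10 → advance +1; mR−mL=10 → turn +1·90°
n=1: pose=(8,-4,E); sL=120/13, sR=24/5; mL=-144/65, mR=756/65; mL+mR=612/65 → advance +1; mR−mL=180/13 → turn +1·90°
n=2: pose=(9,-4,N); sL=15, sR=6; mL=-9/2, mR=18; mL+mR=27/2 → advance +1; mR−mL=45/2 → turn +1·90°
n=3: pose=(9,-3,W); sL=120/13, sR=120/13; mL=0, mR=180/13; mL+mR=180/13 → advance +1; mR−mL=180/13 → turn +1·90°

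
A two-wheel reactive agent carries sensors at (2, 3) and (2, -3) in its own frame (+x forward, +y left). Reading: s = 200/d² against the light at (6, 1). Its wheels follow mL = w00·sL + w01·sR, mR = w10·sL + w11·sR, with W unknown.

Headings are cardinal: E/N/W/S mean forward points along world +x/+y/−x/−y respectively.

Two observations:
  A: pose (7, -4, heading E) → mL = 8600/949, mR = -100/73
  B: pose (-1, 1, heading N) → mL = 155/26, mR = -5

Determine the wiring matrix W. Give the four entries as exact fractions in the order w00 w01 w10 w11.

obs A: pose=(7,-4,E) → sL=200/13, sR=200/73, mL=8600/949, mR=-100/73
obs B: pose=(-1,1,N) → sL=25/13, sR=10, mL=155/26, mR=-5
sensor matrix S = [[200/13, 200/73], [25/13, 10]]; det S = 141000/949
solve [mL_A; mL_B] = S·[w00; w01] and [mR_A; mR_B] = S·[w10; w11]:
  w00 = 1/2, w01 = 1/2, w10 = 0, w11 = -1/2

1/2 1/2 0 -1/2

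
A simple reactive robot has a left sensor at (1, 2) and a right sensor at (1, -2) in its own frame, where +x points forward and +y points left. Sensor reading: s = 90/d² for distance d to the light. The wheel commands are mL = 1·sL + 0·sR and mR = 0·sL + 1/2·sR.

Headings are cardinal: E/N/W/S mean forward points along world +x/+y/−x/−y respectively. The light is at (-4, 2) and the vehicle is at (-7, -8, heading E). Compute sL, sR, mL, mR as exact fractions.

45/34 45/74 45/34 45/148

left sensor world pos  = (-6, -6); dL² = 68
right sensor world pos = (-6, -10); dR² = 148
sL = 90/68 = 45/34
sR = 90/148 = 45/74
mL = 1·sL + 0·sR = 45/34
mR = 0·sL + 1/2·sR = 45/148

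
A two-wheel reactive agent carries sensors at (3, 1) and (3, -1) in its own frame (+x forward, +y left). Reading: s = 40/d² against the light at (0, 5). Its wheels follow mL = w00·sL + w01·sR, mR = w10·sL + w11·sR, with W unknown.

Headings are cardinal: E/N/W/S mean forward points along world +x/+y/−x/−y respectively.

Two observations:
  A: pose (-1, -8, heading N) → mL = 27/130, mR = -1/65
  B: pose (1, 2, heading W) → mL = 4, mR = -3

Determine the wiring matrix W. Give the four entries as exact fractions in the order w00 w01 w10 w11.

-1/2 1 1 -1

obs A: pose=(-1,-8,N) → sL=5/13, sR=2/5, mL=27/130, mR=-1/65
obs B: pose=(1,2,W) → sL=2, sR=5, mL=4, mR=-3
sensor matrix S = [[5/13, 2/5], [2, 5]]; det S = 73/65
solve [mL_A; mL_B] = S·[w00; w01] and [mR_A; mR_B] = S·[w10; w11]:
  w00 = -1/2, w01 = 1, w10 = 1, w11 = -1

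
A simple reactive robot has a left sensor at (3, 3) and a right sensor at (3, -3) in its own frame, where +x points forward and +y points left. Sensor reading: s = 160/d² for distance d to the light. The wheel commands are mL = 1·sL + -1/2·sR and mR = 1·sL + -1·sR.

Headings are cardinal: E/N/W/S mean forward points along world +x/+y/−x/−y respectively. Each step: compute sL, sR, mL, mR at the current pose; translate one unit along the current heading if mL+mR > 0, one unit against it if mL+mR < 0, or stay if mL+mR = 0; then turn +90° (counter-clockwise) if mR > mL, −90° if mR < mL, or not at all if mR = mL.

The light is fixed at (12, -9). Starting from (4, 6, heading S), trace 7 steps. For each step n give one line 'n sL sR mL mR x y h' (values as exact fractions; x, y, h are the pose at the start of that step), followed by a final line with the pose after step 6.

n=0: pose=(4,6,S); sL=160/169, sR=32/53; mL=5776/8957, mR=3072/8957; mL+mR=8848/8957 → advance +1; mR−mL=-16/53 → turn -1·90°
n=1: pose=(4,5,W); sL=80/121, sR=16/41; mL=2312/4961, mR=1344/4961; mL+mR=3656/4961 → advance +1; mR−mL=-8/41 → turn -1·90°
n=2: pose=(3,5,N); sL=160/433, sR=32/65; mL=3472/28145, mR=-3456/28145; mL+mR=16/28145 → advance +1; mR−mL=-16/65 → turn -1·90°
n=3: pose=(3,6,E); sL=4/9, sR=8/9; mL=0, mR=-4/9; mL+mR=-4/9 → advance -1; mR−mL=-4/9 → turn -1·90°
n=4: pose=(2,6,S); sL=160/193, sR=160/313; mL=34640/60409, mR=19200/60409; mL+mR=53840/60409 → advance +1; mR−mL=-80/313 → turn -1·90°
n=5: pose=(2,5,W); sL=16/29, sR=80/229; mL=2504/6641, mR=1344/6641; mL+mR=3848/6641 → advance +1; mR−mL=-40/229 → turn -1·90°
n=6: pose=(1,5,N); sL=32/97, sR=160/353; mL=3536/34241, mR=-4224/34241; mL+mR=-688/34241 → advance -1; mR−mL=-80/353 → turn -1·90°

0 160/169 32/53 5776/8957 3072/8957 4 6 S
1 80/121 16/41 2312/4961 1344/4961 4 5 W
2 160/433 32/65 3472/28145 -3456/28145 3 5 N
3 4/9 8/9 0 -4/9 3 6 E
4 160/193 160/313 34640/60409 19200/60409 2 6 S
5 16/29 80/229 2504/6641 1344/6641 2 5 W
6 32/97 160/353 3536/34241 -4224/34241 1 5 N
final 1 4 E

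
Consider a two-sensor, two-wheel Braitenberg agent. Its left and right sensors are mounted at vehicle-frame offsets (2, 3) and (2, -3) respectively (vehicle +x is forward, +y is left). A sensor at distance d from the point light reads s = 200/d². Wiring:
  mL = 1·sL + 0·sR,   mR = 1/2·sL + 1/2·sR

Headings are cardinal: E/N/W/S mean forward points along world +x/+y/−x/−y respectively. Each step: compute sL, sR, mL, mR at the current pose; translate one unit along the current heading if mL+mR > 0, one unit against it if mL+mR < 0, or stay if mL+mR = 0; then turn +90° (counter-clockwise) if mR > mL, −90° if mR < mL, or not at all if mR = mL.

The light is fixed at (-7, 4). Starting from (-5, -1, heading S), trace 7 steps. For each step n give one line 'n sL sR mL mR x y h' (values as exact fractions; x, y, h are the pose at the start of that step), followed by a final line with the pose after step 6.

n=0: pose=(-5,-1,S); sL=100/37, sR=4; mL=100/37, mR=124/37; mL+mR=224/37 → advance +1; mR−mL=24/37 → turn +1·90°
n=1: pose=(-5,-2,E); sL=8, sR=200/97; mL=8, mR=488/97; mL+mR=1264/97 → advance +1; mR−mL=-288/97 → turn -1·90°
n=2: pose=(-4,-2,S); sL=2, sR=25/8; mL=2, mR=41/16; mL+mR=73/16 → advance +1; mR−mL=9/16 → turn +1·90°
n=3: pose=(-4,-3,E); sL=200/41, sR=8/5; mL=200/41, mR=664/205; mL+mR=1664/205 → advance +1; mR−mL=-336/205 → turn -1·90°
n=4: pose=(-3,-3,S); sL=20/13, sR=100/41; mL=20/13, mR=1060/533; mL+mR=1880/533 → advance +1; mR−mL=240/533 → turn +1·90°
n=5: pose=(-3,-4,E); sL=200/61, sR=200/157; mL=200/61, mR=21800/9577; mL+mR=53200/9577 → advance +1; mR−mL=-9600/9577 → turn -1·90°
n=6: pose=(-2,-4,S); sL=50/41, sR=25/13; mL=50/41, mR=1675/1066; mL+mR=2975/1066 → advance +1; mR−mL=375/1066 → turn +1·90°

0 100/37 4 100/37 124/37 -5 -1 S
1 8 200/97 8 488/97 -5 -2 E
2 2 25/8 2 41/16 -4 -2 S
3 200/41 8/5 200/41 664/205 -4 -3 E
4 20/13 100/41 20/13 1060/533 -3 -3 S
5 200/61 200/157 200/61 21800/9577 -3 -4 E
6 50/41 25/13 50/41 1675/1066 -2 -4 S
final -2 -5 E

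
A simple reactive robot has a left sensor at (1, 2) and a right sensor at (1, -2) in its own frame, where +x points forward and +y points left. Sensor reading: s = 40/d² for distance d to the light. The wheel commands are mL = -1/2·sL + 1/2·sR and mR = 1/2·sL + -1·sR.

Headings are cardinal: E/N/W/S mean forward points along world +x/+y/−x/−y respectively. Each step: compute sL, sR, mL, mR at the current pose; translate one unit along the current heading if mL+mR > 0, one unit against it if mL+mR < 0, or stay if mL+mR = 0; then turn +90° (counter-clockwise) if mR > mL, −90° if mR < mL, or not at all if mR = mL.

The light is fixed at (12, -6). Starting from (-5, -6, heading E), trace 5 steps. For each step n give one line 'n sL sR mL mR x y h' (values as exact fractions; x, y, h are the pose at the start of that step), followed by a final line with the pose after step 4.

n=0: pose=(-5,-6,E); sL=2/13, sR=2/13; mL=0, mR=-1/13; mL+mR=-1/13 → advance -1; mR−mL=-1/13 → turn -1·90°
n=1: pose=(-6,-6,S); sL=40/257, sR=40/401; mL=-2880/103057, mR=-2260/103057; mL+mR=-20/401 → advance -1; mR−mL=620/103057 → turn +1·90°
n=2: pose=(-6,-5,E); sL=20/149, sR=4/29; mL=8/4321, mR=-306/4321; mL+mR=-2/29 → advance -1; mR−mL=-314/4321 → turn -1·90°
n=3: pose=(-7,-5,S); sL=40/289, sR=40/441; mL=-3040/127449, mR=-2740/127449; mL+mR=-20/441 → advance -1; mR−mL=100/42483 → turn +1·90°
n=4: pose=(-7,-4,E); sL=2/17, sR=10/81; mL=4/1377, mR=-89/1377; mL+mR=-5/81 → advance -1; mR−mL=-31/459 → turn -1·90°

0 2/13 2/13 0 -1/13 -5 -6 E
1 40/257 40/401 -2880/103057 -2260/103057 -6 -6 S
2 20/149 4/29 8/4321 -306/4321 -6 -5 E
3 40/289 40/441 -3040/127449 -2740/127449 -7 -5 S
4 2/17 10/81 4/1377 -89/1377 -7 -4 E
final -8 -4 S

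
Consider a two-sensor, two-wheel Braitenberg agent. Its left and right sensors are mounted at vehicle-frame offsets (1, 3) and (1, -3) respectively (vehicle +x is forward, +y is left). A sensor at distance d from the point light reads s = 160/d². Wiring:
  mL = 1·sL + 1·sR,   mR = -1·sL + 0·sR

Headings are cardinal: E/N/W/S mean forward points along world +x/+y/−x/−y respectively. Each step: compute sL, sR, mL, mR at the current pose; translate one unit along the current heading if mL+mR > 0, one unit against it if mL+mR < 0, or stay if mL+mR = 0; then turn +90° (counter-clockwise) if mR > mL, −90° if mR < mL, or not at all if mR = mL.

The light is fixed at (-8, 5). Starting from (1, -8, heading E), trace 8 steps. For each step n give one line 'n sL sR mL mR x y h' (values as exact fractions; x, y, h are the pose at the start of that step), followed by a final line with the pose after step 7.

n=0: pose=(1,-8,E); sL=4/5, sR=40/89; mL=556/445, mR=-4/5; mL+mR=40/89 → advance +1; mR−mL=-912/445 → turn -1·90°
n=1: pose=(2,-8,S); sL=32/73, sR=32/49; mL=3904/3577, mR=-32/73; mL+mR=32/49 → advance +1; mR−mL=-5472/3577 → turn -1·90°
n=2: pose=(2,-9,W); sL=16/37, sR=80/101; mL=4576/3737, mR=-16/37; mL+mR=80/101 → advance +1; mR−mL=-6192/3737 → turn -1·90°
n=3: pose=(1,-9,N); sL=32/41, sR=160/313; mL=16576/12833, mR=-32/41; mL+mR=160/313 → advance +1; mR−mL=-26592/12833 → turn -1·90°
n=4: pose=(1,-8,E); sL=4/5, sR=40/89; mL=556/445, mR=-4/5; mL+mR=40/89 → advance +1; mR−mL=-912/445 → turn -1·90°
n=5: pose=(2,-8,S); sL=32/73, sR=32/49; mL=3904/3577, mR=-32/73; mL+mR=32/49 → advance +1; mR−mL=-5472/3577 → turn -1·90°
n=6: pose=(2,-9,W); sL=16/37, sR=80/101; mL=4576/3737, mR=-16/37; mL+mR=80/101 → advance +1; mR−mL=-6192/3737 → turn -1·90°
n=7: pose=(1,-9,N); sL=32/41, sR=160/313; mL=16576/12833, mR=-32/41; mL+mR=160/313 → advance +1; mR−mL=-26592/12833 → turn -1·90°

0 4/5 40/89 556/445 -4/5 1 -8 E
1 32/73 32/49 3904/3577 -32/73 2 -8 S
2 16/37 80/101 4576/3737 -16/37 2 -9 W
3 32/41 160/313 16576/12833 -32/41 1 -9 N
4 4/5 40/89 556/445 -4/5 1 -8 E
5 32/73 32/49 3904/3577 -32/73 2 -8 S
6 16/37 80/101 4576/3737 -16/37 2 -9 W
7 32/41 160/313 16576/12833 -32/41 1 -9 N
final 1 -8 E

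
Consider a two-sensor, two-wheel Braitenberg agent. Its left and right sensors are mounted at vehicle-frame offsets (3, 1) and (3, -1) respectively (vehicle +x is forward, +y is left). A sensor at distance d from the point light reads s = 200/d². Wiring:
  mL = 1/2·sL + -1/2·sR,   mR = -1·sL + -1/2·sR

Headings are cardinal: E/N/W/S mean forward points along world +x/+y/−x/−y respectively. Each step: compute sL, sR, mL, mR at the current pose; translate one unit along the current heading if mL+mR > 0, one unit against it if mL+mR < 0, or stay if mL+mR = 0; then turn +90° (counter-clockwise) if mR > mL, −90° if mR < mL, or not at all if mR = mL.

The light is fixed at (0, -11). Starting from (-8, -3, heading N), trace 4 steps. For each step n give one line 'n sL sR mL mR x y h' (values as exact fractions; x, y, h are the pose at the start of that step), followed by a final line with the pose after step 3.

n=0: pose=(-8,-3,N); sL=100/101, sR=20/17; mL=-160/1717, mR=-2710/1717; mL+mR=-2870/1717 → advance -1; mR−mL=-150/101 → turn -1·90°
n=1: pose=(-8,-4,E); sL=200/89, sR=200/61; mL=-2800/5429, mR=-21100/5429; mL+mR=-23900/5429 → advance -1; mR−mL=-300/89 → turn -1·90°
n=2: pose=(-9,-4,S); sL=5/2, sR=50/29; mL=45/116, mR=-195/58; mL+mR=-345/116 → advance -1; mR−mL=-15/4 → turn -1·90°
n=3: pose=(-9,-3,W); sL=200/193, sR=8/9; mL=128/1737, mR=-2572/1737; mL+mR=-2444/1737 → advance -1; mR−mL=-300/193 → turn -1·90°

0 100/101 20/17 -160/1717 -2710/1717 -8 -3 N
1 200/89 200/61 -2800/5429 -21100/5429 -8 -4 E
2 5/2 50/29 45/116 -195/58 -9 -4 S
3 200/193 8/9 128/1737 -2572/1737 -9 -3 W
final -8 -3 N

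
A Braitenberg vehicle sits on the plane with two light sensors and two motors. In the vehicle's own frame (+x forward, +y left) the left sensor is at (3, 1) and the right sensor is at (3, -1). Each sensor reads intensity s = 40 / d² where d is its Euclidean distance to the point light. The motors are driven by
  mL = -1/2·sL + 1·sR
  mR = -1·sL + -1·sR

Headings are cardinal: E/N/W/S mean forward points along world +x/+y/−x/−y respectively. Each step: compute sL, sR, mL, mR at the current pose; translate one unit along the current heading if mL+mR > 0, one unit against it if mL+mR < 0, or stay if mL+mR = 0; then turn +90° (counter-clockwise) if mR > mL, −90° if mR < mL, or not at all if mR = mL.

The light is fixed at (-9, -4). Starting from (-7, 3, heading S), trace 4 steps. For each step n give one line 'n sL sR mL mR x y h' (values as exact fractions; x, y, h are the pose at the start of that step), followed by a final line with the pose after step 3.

n=0: pose=(-7,3,S); sL=8/5, sR=40/17; mL=132/85, mR=-336/85; mL+mR=-12/5 → advance -1; mR−mL=-468/85 → turn -1·90°
n=1: pose=(-7,4,W); sL=4/5, sR=20/41; mL=18/205, mR=-264/205; mL+mR=-6/5 → advance -1; mR−mL=-282/205 → turn -1·90°
n=2: pose=(-6,4,N); sL=8/25, sR=40/137; mL=452/3425, mR=-2096/3425; mL+mR=-12/25 → advance -1; mR−mL=-2548/3425 → turn -1·90°
n=3: pose=(-6,3,E); sL=2/5, sR=5/9; mL=16/45, mR=-43/45; mL+mR=-3/5 → advance -1; mR−mL=-59/45 → turn -1·90°

0 8/5 40/17 132/85 -336/85 -7 3 S
1 4/5 20/41 18/205 -264/205 -7 4 W
2 8/25 40/137 452/3425 -2096/3425 -6 4 N
3 2/5 5/9 16/45 -43/45 -6 3 E
final -7 3 S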